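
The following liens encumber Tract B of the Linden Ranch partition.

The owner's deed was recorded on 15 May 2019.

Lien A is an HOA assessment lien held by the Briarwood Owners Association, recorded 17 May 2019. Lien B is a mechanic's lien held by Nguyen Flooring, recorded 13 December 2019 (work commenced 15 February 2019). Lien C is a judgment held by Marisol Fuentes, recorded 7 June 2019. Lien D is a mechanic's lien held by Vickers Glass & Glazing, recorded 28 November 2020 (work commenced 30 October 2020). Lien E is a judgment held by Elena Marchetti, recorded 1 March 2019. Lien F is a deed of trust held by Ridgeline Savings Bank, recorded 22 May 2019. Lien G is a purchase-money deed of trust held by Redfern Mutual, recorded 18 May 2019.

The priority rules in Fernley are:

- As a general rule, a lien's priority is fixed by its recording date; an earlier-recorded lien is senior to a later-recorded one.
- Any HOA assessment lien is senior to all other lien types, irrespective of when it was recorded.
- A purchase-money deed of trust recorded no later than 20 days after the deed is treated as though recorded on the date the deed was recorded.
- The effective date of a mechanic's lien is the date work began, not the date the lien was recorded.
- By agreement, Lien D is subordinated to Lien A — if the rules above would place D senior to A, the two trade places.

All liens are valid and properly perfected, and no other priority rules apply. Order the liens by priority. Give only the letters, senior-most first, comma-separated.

Effective dates: B is treated as recorded 15 February 2019, the work-commencement date; D is treated as recorded 30 October 2020, the work-commencement date; G relates back to the deed date 15 May 2019.
A is an HOA assessment lien, so it outranks all other liens regardless of date.
Among the remaining liens, by effective date: B (15 February 2019), E (1 March 2019), G (15 May 2019), F (22 May 2019), C (7 June 2019), D (30 October 2020).
Since D is not senior to A, the subordination leaves the order unchanged.

A, B, E, G, F, C, D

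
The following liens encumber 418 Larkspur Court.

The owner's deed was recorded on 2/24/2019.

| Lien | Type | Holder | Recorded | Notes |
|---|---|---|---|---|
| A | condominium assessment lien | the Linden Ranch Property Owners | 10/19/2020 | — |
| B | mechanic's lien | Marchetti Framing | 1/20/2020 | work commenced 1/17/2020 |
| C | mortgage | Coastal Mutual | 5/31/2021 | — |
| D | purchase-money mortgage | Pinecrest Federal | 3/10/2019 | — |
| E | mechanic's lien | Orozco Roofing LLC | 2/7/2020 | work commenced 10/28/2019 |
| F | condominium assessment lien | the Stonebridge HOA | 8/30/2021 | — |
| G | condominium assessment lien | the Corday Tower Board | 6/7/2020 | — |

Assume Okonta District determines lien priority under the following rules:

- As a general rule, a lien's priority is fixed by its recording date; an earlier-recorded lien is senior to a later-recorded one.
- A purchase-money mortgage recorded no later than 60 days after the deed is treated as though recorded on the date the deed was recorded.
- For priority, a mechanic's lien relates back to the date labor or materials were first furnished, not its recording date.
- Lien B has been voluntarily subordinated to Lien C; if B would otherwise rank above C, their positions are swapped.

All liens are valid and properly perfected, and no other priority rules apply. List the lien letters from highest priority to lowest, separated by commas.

D, E, C, G, A, B, F

Adjusting effective dates: B's effective date is 1/17/2020, when work began; D relates back to the deed date 2/24/2019; E relates back to 10/28/2019 (work commenced).
By effective date, earliest first: D (2/24/2019), E (10/28/2019), B (1/17/2020), G (6/7/2020), A (10/19/2020), C (5/31/2021), F (8/30/2021).
B is senior to C before the subordination, so the two trade places.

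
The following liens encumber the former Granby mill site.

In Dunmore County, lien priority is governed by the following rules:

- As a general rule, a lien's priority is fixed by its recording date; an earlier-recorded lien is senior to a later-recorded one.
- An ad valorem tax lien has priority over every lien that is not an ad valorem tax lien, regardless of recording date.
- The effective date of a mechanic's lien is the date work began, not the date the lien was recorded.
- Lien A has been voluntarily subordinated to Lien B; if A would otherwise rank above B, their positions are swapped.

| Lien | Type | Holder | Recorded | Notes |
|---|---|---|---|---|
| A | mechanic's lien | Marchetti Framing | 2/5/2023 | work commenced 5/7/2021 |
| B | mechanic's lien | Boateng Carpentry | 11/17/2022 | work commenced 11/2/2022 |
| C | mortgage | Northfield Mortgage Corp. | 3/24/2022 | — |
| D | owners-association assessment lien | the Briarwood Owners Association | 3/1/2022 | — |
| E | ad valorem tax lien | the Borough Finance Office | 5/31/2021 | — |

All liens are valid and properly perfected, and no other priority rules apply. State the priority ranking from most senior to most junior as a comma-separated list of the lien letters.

E, B, D, C, A

First, effective dates: A relates back to 5/7/2021 (work commenced); B relates back to 11/2/2022 (work commenced).
E is an ad valorem tax lien and takes priority over every other lien.
The other liens, earliest effective date first: A (5/7/2021), D (3/1/2022), C (3/24/2022), B (11/2/2022).
A would otherwise be senior to B, so under the subordination agreement A and B exchange positions.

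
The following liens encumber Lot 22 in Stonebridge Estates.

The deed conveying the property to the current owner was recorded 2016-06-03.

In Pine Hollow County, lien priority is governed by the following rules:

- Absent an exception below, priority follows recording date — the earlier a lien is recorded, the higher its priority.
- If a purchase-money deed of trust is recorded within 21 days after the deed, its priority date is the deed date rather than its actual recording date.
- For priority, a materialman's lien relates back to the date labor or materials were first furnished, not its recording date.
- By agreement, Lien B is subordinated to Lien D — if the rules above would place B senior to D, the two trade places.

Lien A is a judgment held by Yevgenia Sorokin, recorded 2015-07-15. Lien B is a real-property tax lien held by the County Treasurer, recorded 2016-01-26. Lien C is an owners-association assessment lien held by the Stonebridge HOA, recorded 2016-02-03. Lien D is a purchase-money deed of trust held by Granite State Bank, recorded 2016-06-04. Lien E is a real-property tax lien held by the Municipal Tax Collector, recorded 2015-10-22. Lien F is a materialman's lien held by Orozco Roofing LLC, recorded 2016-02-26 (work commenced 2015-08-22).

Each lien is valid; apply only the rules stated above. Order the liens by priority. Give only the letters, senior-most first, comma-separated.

A, F, E, D, C, B

Effective dates: D's effective date is the deed date, 2016-06-03; F relates back to 2015-08-22 (work commenced).
Ordering by effective date: A (2015-07-15), F (2015-08-22), E (2015-10-22), B (2016-01-26), C (2016-02-03), D (2016-06-03).
The subordination applies — B was senior to D — so B and D swap.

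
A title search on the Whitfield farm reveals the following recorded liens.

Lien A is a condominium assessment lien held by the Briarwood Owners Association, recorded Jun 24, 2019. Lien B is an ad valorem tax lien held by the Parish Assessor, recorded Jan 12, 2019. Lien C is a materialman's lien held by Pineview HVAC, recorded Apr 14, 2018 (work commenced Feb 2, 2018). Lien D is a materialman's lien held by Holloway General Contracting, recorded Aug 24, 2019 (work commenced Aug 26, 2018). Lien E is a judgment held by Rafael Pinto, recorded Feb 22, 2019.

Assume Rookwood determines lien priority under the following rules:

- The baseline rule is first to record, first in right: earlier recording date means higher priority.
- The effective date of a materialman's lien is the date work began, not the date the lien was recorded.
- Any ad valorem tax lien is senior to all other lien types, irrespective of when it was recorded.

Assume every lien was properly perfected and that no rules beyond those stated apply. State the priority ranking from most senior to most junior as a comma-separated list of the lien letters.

B, C, D, E, A

Adjusting effective dates: C's effective date is Feb 2, 2018, when work began; D's effective date is Aug 26, 2018, when work began.
B is an ad valorem tax lien and takes priority over every other lien.
Ordering the rest by effective date: C (Feb 2, 2018), D (Aug 26, 2018), E (Feb 22, 2019), A (Jun 24, 2019).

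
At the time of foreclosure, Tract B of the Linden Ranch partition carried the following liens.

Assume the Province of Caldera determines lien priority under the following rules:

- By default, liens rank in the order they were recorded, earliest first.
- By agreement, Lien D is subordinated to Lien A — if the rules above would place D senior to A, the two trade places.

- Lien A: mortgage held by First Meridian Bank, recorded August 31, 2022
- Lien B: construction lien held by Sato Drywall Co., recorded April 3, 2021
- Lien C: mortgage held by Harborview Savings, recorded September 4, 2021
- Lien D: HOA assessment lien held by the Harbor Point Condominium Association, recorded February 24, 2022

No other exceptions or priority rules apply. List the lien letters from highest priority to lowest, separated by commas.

B, C, A, D

By effective date, earliest first: B (April 3, 2021), C (September 4, 2021), D (February 24, 2022), A (August 31, 2022).
D would otherwise be senior to A, so under the subordination agreement D and A exchange positions.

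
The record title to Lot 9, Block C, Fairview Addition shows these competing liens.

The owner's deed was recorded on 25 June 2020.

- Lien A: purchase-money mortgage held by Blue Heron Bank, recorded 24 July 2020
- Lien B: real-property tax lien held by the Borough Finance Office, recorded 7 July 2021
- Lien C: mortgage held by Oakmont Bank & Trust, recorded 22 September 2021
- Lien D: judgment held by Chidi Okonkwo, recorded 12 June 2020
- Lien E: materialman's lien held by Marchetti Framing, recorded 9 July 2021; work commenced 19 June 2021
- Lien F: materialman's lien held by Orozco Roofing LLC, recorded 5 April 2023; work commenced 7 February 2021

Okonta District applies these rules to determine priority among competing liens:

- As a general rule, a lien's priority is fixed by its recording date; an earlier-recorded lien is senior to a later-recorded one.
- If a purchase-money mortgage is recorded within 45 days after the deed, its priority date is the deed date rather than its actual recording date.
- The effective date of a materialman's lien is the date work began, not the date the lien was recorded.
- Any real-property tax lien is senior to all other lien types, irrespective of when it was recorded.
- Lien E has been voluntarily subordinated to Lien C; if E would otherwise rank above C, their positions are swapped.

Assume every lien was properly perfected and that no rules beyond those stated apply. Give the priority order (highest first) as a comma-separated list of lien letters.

First, effective dates: A relates back to the deed date 25 June 2020; E's effective date is 19 June 2021, when work began; F's effective date is 7 February 2021, when work began.
B is a real-property tax lien, so it outranks all other liens regardless of date.
The other liens, earliest effective date first: D (12 June 2020), A (25 June 2020), F (7 February 2021), E (19 June 2021), C (22 September 2021).
E would otherwise be senior to C, so under the subordination agreement E and C exchange positions.

B, D, A, F, C, E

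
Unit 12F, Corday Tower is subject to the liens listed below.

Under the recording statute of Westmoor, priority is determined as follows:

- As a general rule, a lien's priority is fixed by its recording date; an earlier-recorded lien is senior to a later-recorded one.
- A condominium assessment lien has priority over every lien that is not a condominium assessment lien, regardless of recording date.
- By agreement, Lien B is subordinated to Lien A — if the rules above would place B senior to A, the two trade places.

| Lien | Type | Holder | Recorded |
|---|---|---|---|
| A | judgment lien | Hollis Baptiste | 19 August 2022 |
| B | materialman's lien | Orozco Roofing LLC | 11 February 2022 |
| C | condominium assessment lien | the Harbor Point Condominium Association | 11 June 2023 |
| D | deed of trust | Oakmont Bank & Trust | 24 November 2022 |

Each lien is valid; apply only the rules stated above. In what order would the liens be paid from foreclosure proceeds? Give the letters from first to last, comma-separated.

C is a condominium assessment lien and takes priority over every other lien.
Among the remaining liens, by effective date: B (11 February 2022), A (19 August 2022), D (24 November 2022).
B would otherwise be senior to A, so under the subordination agreement B and A exchange positions.

C, A, B, D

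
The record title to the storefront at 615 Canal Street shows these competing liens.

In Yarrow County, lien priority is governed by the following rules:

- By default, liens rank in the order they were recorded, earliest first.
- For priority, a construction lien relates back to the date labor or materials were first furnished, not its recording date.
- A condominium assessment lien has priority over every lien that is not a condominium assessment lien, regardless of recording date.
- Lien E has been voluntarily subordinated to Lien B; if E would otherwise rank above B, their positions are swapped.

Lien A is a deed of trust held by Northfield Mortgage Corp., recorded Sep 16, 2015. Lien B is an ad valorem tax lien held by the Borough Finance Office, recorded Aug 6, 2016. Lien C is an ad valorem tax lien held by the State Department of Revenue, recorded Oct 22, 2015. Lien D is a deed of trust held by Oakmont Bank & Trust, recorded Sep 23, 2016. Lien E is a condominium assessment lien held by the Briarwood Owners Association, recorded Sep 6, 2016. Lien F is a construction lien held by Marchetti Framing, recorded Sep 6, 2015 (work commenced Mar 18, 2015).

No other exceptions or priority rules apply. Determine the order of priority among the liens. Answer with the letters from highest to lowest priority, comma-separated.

Effective dates after the stated exceptions: F is treated as recorded Mar 18, 2015, the work-commencement date.
E, as a condominium assessment lien, has superpriority and ranks first.
Ordering the rest by effective date: F (Mar 18, 2015), A (Sep 16, 2015), C (Oct 22, 2015), B (Aug 6, 2016), D (Sep 23, 2016).
The subordination applies — E was senior to B — so E and B swap.

B, F, A, C, E, D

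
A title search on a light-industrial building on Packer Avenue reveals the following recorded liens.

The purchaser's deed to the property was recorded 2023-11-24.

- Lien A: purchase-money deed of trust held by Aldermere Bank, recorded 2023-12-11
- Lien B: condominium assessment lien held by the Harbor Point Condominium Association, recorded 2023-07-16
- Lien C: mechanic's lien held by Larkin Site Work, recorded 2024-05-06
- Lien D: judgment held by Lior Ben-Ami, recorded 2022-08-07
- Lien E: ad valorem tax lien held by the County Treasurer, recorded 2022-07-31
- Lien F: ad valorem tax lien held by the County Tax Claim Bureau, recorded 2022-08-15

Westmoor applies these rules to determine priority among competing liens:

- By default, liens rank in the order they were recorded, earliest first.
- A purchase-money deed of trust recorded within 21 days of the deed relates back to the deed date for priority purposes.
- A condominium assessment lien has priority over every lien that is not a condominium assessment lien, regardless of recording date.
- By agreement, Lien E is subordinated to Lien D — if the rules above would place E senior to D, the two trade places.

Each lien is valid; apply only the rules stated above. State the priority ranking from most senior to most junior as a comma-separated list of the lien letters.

B, D, E, F, A, C

Effective dates after the stated exceptions: A relates back to the deed date 2023-11-24.
B is a condominium assessment lien and takes priority over every other lien.
Remaining liens by effective date: E (2022-07-31), D (2022-08-07), F (2022-08-15), A (2023-11-24), C (2024-05-06).
Because E would otherwise rank above D, the subordination swaps them.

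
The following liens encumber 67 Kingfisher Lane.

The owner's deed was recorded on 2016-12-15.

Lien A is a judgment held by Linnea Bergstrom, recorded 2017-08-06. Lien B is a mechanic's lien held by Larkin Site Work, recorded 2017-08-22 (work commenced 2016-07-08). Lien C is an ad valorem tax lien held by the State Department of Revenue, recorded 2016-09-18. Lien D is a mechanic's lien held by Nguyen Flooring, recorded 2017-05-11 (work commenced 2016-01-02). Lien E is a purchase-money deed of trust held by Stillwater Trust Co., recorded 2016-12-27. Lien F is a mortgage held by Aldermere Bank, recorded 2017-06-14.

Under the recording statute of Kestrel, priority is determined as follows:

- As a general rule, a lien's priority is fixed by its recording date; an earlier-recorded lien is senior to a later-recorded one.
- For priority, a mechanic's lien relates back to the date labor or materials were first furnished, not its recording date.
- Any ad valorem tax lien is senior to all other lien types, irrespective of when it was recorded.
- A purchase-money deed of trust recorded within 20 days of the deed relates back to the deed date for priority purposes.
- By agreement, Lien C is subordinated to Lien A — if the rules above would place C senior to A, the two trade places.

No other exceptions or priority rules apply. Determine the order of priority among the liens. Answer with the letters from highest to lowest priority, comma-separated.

Effective dates: B's effective date is 2016-07-08, when work began; D relates back to 2016-01-02 (work commenced); E was recorded within the 20-day window, so its effective date is the deed date 2016-12-15.
C, as an ad valorem tax lien, has superpriority and ranks first.
Remaining liens by effective date: D (2016-01-02), B (2016-07-08), E (2016-12-15), F (2017-06-14), A (2017-08-06).
C would otherwise be senior to A, so under the subordination agreement C and A exchange positions.

A, D, B, E, F, C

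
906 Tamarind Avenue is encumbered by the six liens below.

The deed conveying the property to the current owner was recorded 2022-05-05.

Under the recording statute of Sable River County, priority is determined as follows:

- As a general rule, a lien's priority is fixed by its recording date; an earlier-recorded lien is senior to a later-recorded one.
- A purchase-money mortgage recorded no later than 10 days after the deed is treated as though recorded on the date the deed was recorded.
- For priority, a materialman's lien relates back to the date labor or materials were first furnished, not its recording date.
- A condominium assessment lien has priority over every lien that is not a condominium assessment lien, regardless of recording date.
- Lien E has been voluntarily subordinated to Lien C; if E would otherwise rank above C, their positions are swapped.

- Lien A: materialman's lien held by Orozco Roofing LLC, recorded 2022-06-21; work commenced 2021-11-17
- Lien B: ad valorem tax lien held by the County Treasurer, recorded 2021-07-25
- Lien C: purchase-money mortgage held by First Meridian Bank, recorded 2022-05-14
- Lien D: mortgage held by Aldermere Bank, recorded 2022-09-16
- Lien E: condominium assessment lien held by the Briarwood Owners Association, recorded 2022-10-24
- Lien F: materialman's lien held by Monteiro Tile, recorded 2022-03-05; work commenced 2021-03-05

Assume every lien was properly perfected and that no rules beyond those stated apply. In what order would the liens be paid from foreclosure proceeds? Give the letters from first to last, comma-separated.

Adjusting effective dates: A is treated as recorded 2021-11-17, the work-commencement date; C was recorded within the 10-day window, so its effective date is the deed date 2022-05-05; F is treated as recorded 2021-03-05, the work-commencement date.
E is a condominium assessment lien and takes priority over every other lien.
Among the remaining liens, by effective date: F (2021-03-05), B (2021-07-25), A (2021-11-17), C (2022-05-05), D (2022-09-16).
The subordination applies — E was senior to C — so E and C swap.

C, F, B, A, E, D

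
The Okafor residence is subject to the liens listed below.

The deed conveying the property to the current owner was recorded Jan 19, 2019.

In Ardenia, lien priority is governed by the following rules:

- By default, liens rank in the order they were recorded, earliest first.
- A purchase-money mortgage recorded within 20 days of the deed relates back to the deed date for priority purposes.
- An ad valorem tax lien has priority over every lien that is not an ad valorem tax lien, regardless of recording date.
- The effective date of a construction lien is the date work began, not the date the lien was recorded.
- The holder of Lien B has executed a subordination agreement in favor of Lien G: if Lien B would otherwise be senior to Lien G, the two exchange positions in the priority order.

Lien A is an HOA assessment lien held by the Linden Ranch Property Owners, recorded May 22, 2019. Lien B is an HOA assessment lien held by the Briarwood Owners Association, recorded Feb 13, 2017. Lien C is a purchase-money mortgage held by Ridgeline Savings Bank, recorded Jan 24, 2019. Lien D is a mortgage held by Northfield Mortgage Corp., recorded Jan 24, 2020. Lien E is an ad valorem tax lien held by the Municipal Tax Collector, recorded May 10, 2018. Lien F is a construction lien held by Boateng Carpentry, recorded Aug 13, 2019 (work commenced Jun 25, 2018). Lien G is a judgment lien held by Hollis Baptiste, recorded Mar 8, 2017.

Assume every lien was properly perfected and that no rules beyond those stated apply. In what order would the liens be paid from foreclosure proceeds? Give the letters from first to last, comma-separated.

E, G, B, F, C, A, D

Adjusting effective dates: C was recorded within the 20-day window, so its effective date is the deed date Jan 19, 2019; F relates back to Jun 25, 2018 (work commenced).
E is an ad valorem tax lien, so it outranks all other liens regardless of date.
Ordering the rest by effective date: B (Feb 13, 2017), G (Mar 8, 2017), F (Jun 25, 2018), C (Jan 19, 2019), A (May 22, 2019), D (Jan 24, 2020).
B is senior to G before the subordination, so the two trade places.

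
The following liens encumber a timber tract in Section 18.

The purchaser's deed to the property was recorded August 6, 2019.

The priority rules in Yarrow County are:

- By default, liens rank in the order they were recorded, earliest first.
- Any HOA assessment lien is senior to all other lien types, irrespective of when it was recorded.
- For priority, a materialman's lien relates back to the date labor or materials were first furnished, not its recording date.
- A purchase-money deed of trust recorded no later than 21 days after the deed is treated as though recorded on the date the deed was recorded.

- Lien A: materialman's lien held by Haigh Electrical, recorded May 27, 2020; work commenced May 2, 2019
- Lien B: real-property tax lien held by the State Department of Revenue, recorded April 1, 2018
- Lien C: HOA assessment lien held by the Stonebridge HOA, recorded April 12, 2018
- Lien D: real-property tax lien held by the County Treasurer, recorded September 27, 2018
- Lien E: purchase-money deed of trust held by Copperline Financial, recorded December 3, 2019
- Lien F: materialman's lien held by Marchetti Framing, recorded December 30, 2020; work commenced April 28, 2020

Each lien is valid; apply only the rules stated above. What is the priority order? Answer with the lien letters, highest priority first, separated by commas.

C, B, D, A, E, F

Effective dates: A is treated as recorded May 2, 2019, the work-commencement date; E was recorded 119 days after the deed — beyond 21 days — so no relation-back applies; F relates back to April 28, 2020 (work commenced).
C is an HOA assessment lien, so it outranks all other liens regardless of date.
Remaining liens by effective date: B (April 1, 2018), D (September 27, 2018), A (May 2, 2019), E (December 3, 2019), F (April 28, 2020).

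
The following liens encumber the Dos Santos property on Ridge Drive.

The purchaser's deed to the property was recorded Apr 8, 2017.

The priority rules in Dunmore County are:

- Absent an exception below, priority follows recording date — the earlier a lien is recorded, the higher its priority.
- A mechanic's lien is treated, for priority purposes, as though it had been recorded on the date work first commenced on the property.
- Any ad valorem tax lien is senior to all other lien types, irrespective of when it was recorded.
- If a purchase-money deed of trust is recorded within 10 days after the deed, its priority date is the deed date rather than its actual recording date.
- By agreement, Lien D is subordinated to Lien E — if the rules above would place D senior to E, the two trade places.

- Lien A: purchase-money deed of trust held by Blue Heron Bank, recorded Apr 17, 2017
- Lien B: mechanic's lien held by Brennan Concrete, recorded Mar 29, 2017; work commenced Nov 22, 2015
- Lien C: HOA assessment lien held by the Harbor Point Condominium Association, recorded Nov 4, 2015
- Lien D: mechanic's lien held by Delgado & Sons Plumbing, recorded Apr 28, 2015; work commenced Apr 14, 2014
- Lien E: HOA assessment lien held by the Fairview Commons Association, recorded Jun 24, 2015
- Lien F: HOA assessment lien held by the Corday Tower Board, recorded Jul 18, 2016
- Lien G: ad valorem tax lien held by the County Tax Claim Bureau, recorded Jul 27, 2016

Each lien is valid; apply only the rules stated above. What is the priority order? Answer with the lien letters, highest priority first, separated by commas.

Effective dates after the stated exceptions: A was recorded within the 10-day window, so its effective date is the deed date Apr 8, 2017; B is treated as recorded Nov 22, 2015, the work-commencement date; D is treated as recorded Apr 14, 2014, the work-commencement date.
G is an ad valorem tax lien and takes priority over every other lien.
Among the remaining liens, by effective date: D (Apr 14, 2014), E (Jun 24, 2015), C (Nov 4, 2015), B (Nov 22, 2015), F (Jul 18, 2016), A (Apr 8, 2017).
Because D would otherwise rank above E, the subordination swaps them.

G, E, D, C, B, F, A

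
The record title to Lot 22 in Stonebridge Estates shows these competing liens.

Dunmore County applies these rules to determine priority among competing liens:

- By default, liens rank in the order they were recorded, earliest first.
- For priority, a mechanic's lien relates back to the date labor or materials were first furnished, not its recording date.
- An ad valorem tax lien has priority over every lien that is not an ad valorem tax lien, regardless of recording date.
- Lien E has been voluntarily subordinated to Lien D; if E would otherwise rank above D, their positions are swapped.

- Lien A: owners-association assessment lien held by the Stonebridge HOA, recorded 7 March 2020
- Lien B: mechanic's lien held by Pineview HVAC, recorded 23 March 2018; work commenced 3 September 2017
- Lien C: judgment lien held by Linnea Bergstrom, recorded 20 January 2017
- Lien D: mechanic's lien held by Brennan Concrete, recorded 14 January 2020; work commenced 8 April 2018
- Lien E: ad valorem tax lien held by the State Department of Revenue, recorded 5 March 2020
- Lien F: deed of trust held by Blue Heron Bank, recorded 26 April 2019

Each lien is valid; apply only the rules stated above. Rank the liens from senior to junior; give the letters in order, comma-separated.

Effective dates: B relates back to 3 September 2017 (work commenced); D's effective date is 8 April 2018, when work began.
E is an ad valorem tax lien and takes priority over every other lien.
Among the remaining liens, by effective date: C (20 January 2017), B (3 September 2017), D (8 April 2018), F (26 April 2019), A (7 March 2020).
Because E would otherwise rank above D, the subordination swaps them.

D, C, B, E, F, A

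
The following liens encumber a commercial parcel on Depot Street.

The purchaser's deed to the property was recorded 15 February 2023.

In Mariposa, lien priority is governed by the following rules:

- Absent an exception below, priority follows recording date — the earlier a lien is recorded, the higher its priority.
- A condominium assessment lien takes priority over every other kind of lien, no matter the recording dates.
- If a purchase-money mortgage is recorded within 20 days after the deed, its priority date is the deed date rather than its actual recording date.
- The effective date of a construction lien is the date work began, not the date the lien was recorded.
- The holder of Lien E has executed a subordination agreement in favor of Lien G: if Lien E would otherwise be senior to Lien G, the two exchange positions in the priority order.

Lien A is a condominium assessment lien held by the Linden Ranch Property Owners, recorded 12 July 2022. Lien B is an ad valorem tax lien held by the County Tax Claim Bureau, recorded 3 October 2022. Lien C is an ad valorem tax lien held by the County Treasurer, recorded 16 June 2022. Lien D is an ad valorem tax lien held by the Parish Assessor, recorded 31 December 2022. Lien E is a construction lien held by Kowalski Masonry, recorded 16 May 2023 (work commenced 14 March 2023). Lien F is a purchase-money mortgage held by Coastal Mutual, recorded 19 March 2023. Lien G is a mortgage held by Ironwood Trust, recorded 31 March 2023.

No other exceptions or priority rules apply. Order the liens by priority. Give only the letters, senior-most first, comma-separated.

A, C, B, D, G, F, E

Effective dates after the stated exceptions: E is treated as recorded 14 March 2023, the work-commencement date; F was recorded 32 days after the deed — beyond 20 days — so no relation-back applies.
A is a condominium assessment lien, so it outranks all other liens regardless of date.
The other liens, earliest effective date first: C (16 June 2022), B (3 October 2022), D (31 December 2022), E (14 March 2023), F (19 March 2023), G (31 March 2023).
E would otherwise be senior to G, so under the subordination agreement E and G exchange positions.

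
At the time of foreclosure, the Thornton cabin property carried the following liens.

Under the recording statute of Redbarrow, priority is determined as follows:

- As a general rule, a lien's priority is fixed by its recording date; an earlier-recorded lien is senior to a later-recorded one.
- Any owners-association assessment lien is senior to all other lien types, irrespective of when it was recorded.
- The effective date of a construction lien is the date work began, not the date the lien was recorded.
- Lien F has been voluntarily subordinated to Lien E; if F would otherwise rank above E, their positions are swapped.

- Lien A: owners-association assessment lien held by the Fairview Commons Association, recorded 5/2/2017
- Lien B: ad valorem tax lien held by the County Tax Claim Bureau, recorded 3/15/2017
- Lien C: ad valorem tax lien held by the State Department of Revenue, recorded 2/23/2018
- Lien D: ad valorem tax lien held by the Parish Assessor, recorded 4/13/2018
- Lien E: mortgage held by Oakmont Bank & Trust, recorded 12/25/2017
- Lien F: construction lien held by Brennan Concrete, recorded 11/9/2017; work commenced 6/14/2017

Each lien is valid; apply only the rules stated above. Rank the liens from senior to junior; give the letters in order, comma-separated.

First, effective dates: F relates back to 6/14/2017 (work commenced).
A is an owners-association assessment lien and takes priority over every other lien.
Ordering the rest by effective date: B (3/15/2017), F (6/14/2017), E (12/25/2017), C (2/23/2018), D (4/13/2018).
The subordination applies — F was senior to E — so F and E swap.

A, B, E, F, C, D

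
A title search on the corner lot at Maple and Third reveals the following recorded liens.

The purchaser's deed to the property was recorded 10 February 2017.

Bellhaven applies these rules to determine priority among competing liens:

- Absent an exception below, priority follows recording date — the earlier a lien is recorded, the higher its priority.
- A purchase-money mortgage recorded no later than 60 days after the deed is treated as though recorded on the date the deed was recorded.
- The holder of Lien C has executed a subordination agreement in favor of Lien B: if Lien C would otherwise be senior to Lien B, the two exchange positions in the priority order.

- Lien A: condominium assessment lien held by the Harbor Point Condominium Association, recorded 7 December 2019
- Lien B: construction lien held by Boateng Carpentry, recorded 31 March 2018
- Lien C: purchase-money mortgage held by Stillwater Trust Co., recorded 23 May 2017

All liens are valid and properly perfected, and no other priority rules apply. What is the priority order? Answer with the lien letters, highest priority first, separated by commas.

B, C, A

First, effective dates: C missed the 60-day window (102 days after the deed), so its recording date stands.
Sorted by effective date: C (23 May 2017), B (31 March 2018), A (7 December 2019).
Because C would otherwise rank above B, the subordination swaps them.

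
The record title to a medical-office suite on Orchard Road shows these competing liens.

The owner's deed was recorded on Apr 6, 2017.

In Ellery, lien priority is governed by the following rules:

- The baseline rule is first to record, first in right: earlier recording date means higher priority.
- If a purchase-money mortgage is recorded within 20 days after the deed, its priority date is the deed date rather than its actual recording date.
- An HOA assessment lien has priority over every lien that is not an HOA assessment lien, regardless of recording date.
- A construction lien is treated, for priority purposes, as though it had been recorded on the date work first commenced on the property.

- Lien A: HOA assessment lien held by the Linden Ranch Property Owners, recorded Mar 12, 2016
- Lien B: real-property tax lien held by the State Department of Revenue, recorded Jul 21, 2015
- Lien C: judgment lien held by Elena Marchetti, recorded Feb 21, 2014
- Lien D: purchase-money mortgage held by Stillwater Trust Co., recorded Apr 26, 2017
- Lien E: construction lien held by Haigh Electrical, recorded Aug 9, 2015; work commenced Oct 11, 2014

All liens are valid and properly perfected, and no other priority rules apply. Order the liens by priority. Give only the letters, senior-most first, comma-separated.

First, effective dates: D was recorded within the 20-day window, so its effective date is the deed date Apr 6, 2017; E's effective date is Oct 11, 2014, when work began.
A, as an HOA assessment lien, has superpriority and ranks first.
Remaining liens by effective date: C (Feb 21, 2014), E (Oct 11, 2014), B (Jul 21, 2015), D (Apr 6, 2017).

A, C, E, B, D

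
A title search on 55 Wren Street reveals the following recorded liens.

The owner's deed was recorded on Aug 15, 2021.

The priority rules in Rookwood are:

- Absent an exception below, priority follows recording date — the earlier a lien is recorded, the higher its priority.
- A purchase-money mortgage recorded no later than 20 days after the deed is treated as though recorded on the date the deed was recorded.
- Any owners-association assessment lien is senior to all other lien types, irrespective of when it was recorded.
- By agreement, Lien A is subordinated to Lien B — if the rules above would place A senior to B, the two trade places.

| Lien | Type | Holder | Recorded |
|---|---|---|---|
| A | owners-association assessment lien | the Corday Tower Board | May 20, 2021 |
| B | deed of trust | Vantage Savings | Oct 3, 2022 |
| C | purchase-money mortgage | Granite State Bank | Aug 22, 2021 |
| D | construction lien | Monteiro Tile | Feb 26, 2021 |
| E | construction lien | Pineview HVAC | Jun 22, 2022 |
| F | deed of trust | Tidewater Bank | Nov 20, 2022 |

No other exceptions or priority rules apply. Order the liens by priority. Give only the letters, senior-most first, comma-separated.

First, effective dates: C was recorded within the 20-day window, so its effective date is the deed date Aug 15, 2021.
A is an owners-association assessment lien, so it outranks all other liens regardless of date.
Ordering the rest by effective date: D (Feb 26, 2021), C (Aug 15, 2021), E (Jun 22, 2022), B (Oct 3, 2022), F (Nov 20, 2022).
The subordination applies — A was senior to B — so A and B swap.

B, D, C, E, A, F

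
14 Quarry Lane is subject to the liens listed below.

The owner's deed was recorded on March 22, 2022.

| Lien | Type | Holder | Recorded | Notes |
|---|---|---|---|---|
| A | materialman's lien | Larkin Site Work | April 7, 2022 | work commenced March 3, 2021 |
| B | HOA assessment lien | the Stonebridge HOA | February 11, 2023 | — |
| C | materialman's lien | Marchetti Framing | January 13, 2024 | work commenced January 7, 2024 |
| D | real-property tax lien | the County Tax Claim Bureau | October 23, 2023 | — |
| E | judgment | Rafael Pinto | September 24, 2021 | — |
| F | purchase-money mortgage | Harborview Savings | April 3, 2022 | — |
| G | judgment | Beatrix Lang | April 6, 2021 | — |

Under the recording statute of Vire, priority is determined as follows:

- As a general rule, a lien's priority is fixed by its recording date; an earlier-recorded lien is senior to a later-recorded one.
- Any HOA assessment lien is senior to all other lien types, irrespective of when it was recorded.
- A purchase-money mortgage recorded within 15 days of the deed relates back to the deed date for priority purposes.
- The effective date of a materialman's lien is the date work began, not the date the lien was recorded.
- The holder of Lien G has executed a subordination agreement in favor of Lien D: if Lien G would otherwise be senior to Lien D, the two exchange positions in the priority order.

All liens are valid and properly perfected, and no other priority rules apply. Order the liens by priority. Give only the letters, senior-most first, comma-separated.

B, A, D, E, F, G, C

Adjusting effective dates: A is treated as recorded March 3, 2021, the work-commencement date; C relates back to January 7, 2024 (work commenced); F was recorded within the 15-day window, so its effective date is the deed date March 22, 2022.
B is an HOA assessment lien and takes priority over every other lien.
Remaining liens by effective date: A (March 3, 2021), G (April 6, 2021), E (September 24, 2021), F (March 22, 2022), D (October 23, 2023), C (January 7, 2024).
G is senior to D before the subordination, so the two trade places.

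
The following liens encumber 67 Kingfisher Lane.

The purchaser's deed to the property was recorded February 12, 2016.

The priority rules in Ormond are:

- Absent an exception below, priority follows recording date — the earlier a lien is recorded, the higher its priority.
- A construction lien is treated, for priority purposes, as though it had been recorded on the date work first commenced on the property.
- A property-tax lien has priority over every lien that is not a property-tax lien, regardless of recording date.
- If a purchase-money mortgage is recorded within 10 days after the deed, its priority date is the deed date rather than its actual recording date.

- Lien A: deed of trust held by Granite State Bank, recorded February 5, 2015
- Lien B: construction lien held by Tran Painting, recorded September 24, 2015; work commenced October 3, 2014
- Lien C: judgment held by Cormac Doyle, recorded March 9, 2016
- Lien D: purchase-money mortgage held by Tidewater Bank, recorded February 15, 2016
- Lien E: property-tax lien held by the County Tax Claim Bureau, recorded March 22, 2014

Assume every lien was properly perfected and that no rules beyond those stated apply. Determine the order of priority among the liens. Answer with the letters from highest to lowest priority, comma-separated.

E, B, A, D, C

First, effective dates: B relates back to October 3, 2014 (work commenced); D relates back to the deed date February 12, 2016.
E is a property-tax lien and takes priority over every other lien.
Among the remaining liens, by effective date: B (October 3, 2014), A (February 5, 2015), D (February 12, 2016), C (March 9, 2016).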